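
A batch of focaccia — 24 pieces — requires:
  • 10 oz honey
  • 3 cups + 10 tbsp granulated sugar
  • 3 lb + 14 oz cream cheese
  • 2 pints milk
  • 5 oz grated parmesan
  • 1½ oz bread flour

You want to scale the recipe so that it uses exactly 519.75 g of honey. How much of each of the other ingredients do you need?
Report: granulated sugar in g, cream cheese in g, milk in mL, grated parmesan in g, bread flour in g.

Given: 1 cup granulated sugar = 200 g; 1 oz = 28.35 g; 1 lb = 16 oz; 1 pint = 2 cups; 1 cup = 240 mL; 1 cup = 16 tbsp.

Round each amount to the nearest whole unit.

The original recipe has 283.5 g of honey, so the scaling factor is 519.75 ÷ 283.5 = 11/6.
granulated sugar: (3 cup + 10 tbsp = 3.625 cup) × 11/6 × 200 g/cup ≈ 1329 g
cream cheese: (3 lb + 14 oz = 3.875 lb) × 11/6 × 16 oz/lb × 28.35 g/oz ≈ 3222 g
milk: 2 pint × 11/6 × 2 cup/pint × 240 mL/cup = 1760 mL
grated parmesan: 5 oz × 11/6 × 28.35 g/oz ≈ 260 g
bread flour: 1.5 oz × 11/6 × 28.35 g/oz ≈ 78 g

granulated sugar: 1329 g; cream cheese: 3222 g; milk: 1760 mL; grated parmesan: 260 g; bread flour: 78 g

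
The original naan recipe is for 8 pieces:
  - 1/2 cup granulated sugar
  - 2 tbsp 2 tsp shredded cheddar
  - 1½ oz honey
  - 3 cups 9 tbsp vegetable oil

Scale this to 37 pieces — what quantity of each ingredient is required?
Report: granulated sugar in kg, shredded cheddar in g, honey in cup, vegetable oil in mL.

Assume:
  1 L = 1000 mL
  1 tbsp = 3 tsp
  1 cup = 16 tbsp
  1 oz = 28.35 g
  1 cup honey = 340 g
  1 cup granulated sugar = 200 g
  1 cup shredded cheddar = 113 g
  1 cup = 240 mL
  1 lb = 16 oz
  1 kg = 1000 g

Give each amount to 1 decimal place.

Scaling factor: 37/8 = 4.625.
granulated sugar: 0.5 cup × 37/8 × 200 g/cup ÷ 1000 g/kg ≈ 0.5 kg
shredded cheddar: (2 tbsp + 2 tsp = 8/3 tbsp) × 37/8 ÷ 16 tbsp/cup × 113 g/cup ≈ 87.1 g
honey: 1.5 oz × 37/8 × 28.35 g/oz ÷ 340 g/cup ≈ 0.6 cup
vegetable oil: (3 cup + 9 tbsp = 3.5625 cup) × 37/8 × 240 mL/cup ≈ 3954.4 mL

granulated sugar: 0.5 kg; shredded cheddar: 87.1 g; honey: 0.6 cup; vegetable oil: 3954.4 mL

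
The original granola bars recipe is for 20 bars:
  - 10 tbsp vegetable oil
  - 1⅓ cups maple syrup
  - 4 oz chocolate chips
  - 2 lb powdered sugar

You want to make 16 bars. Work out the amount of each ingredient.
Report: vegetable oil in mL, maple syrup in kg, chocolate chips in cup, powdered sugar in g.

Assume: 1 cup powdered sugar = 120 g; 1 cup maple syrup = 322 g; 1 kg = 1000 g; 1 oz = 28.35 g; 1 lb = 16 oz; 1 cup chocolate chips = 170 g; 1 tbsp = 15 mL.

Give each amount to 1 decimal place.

vegetable oil: 120.0 mL; maple syrup: 0.3 kg; chocolate chips: 0.5 cup; powdered sugar: 725.8 g

Scaling factor: 16/20 = 4/5 = 0.8.
vegetable oil: 10 tbsp × 4/5 × 15 mL/tbsp = 120.0 mL
maple syrup: 4/3 cup × 4/5 × 322 g/cup ÷ 1000 g/kg ≈ 0.3 kg
chocolate chips: 4 oz × 4/5 × 28.35 g/oz ÷ 170 g/cup ≈ 0.5 cup
powdered sugar: 2 lb × 4/5 × 16 oz/lb × 28.35 g/oz ≈ 725.8 g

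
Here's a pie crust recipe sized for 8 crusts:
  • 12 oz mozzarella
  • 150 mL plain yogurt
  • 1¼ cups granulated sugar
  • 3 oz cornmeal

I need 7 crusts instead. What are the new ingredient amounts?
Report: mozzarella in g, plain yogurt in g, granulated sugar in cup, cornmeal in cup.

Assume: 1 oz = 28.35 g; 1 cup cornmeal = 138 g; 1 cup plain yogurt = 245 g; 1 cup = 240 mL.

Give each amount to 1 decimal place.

Scaling factor: 7/8 = 0.875.
mozzarella: 12 oz × 7/8 × 28.35 g/oz ≈ 297.7 g
plain yogurt: 150 mL × 7/8 ÷ 240 mL/cup × 245 g/cup ≈ 134.0 g
granulated sugar: 1.25 cup × 7/8 ≈ 1.1 cup
cornmeal: 3 oz × 7/8 × 28.35 g/oz ÷ 138 g/cup ≈ 0.5 cup

mozzarella: 297.7 g; plain yogurt: 134.0 g; granulated sugar: 1.1 cup; cornmeal: 0.5 cup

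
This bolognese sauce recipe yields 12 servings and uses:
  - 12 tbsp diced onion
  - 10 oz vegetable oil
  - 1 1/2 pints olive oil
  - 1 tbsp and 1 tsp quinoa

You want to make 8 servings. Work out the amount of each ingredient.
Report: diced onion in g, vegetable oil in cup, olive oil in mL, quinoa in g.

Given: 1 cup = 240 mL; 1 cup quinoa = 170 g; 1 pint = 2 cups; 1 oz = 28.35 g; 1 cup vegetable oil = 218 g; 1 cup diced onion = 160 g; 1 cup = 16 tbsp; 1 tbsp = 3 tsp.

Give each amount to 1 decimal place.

Scaling factor: 8/12 = 2/3.
diced onion: 12 tbsp × 2/3 ÷ 16 tbsp/cup × 160 g/cup = 80.0 g
vegetable oil: 10 oz × 2/3 × 28.35 g/oz ÷ 218 g/cup ≈ 0.9 cup
olive oil: 1.5 pint × 2/3 × 2 cup/pint × 240 mL/cup = 480.0 mL
quinoa: (1 tbsp + 1 tsp = 4/3 tbsp) × 2/3 ÷ 16 tbsp/cup × 170 g/cup ≈ 9.4 g

diced onion: 80.0 g; vegetable oil: 0.9 cup; olive oil: 480.0 mL; quinoa: 9.4 g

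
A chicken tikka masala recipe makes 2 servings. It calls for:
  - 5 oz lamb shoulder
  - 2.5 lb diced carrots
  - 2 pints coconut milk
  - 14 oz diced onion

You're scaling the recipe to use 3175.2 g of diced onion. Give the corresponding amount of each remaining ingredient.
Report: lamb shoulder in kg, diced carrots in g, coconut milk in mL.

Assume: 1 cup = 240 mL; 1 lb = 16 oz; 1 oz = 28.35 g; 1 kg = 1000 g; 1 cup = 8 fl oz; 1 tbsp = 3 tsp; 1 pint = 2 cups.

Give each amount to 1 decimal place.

The original recipe has 396.9 g of diced onion, so the scaling factor is 3175.2 ÷ 396.9 = 8.
lamb shoulder: 5 oz × 8 × 28.35 g/oz ÷ 1000 g/kg ≈ 1.1 kg
diced carrots: 2.5 lb × 8 × 16 oz/lb × 28.35 g/oz = 9072.0 g
coconut milk: 2 pint × 8 × 2 cup/pint × 240 mL/cup = 7680.0 mL

lamb shoulder: 1.1 kg; diced carrots: 9072.0 g; coconut milk: 7680.0 mL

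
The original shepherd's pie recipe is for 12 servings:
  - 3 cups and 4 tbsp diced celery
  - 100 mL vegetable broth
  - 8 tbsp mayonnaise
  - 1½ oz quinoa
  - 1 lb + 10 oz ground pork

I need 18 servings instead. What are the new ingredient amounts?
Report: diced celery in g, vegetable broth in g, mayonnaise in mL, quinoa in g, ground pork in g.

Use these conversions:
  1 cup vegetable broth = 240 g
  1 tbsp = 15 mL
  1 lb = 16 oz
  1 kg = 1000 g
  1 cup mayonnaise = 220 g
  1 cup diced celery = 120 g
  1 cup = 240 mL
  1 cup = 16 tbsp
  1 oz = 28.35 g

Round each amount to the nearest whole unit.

Scaling factor: 18/12 = 3/2 = 1.5.
diced celery: (3 cup + 4 tbsp = 3.25 cup) × 3/2 × 120 g/cup = 585 g
vegetable broth: 100 mL × 3/2 ÷ 240 mL/cup × 240 g/cup = 150 g
mayonnaise: 8 tbsp × 3/2 × 15 mL/tbsp = 180 mL
quinoa: 1.5 oz × 3/2 × 28.35 g/oz ≈ 64 g
ground pork: (1 lb + 10 oz = 1.625 lb) × 3/2 × 16 oz/lb × 28.35 g/oz ≈ 1106 g

diced celery: 585 g; vegetable broth: 150 g; mayonnaise: 180 mL; quinoa: 64 g; ground pork: 1106 g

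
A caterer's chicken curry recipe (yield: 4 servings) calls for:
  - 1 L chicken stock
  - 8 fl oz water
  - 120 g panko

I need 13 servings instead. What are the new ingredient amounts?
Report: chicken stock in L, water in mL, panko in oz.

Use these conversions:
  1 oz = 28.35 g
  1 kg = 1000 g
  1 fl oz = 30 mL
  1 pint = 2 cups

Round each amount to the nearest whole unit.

Scaling factor: 13/4 = 3.25.
chicken stock: 1 L × 13/4 ≈ 3 L
water: 8 fl oz × 13/4 × 30 mL/fl oz = 780 mL
panko: 120 g × 13/4 ÷ 28.35 g/oz ≈ 14 oz

chicken stock: 3 L; water: 780 mL; panko: 14 oz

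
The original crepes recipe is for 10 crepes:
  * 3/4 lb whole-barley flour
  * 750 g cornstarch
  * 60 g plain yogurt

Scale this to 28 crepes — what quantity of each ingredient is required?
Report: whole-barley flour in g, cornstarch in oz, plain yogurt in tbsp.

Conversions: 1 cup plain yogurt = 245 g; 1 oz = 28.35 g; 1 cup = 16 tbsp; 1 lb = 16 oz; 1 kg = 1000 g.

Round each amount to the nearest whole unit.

whole-barley flour: 953 g; cornstarch: 74 oz; plain yogurt: 11 tbsp

Scaling factor: 28/10 = 14/5 = 2.8.
whole-barley flour: 0.75 lb × 14/5 × 16 oz/lb × 28.35 g/oz ≈ 953 g
cornstarch: 750 g × 14/5 ÷ 28.35 g/oz ≈ 74 oz
plain yogurt: 60 g × 14/5 ÷ 245 g/cup × 16 tbsp/cup ≈ 11 tbsp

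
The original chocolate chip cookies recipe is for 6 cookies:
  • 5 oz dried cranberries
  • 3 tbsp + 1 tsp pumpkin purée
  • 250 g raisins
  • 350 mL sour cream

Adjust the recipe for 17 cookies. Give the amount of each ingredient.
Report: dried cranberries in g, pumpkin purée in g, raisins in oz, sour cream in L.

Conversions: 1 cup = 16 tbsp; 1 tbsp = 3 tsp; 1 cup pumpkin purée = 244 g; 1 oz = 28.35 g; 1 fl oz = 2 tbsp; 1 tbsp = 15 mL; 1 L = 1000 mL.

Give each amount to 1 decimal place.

dried cranberries: 401.6 g; pumpkin purée: 144.0 g; raisins: 25.0 oz; sour cream: 1.0 L

Scaling factor: 17/6.
dried cranberries: 5 oz × 17/6 × 28.35 g/oz ≈ 401.6 g
pumpkin purée: (3 tbsp + 1 tsp = 10/3 tbsp) × 17/6 ÷ 16 tbsp/cup × 244 g/cup ≈ 144.0 g
raisins: 250 g × 17/6 ÷ 28.35 g/oz ≈ 25.0 oz
sour cream: 350 mL × 17/6 ÷ 1000 mL/L ≈ 1.0 L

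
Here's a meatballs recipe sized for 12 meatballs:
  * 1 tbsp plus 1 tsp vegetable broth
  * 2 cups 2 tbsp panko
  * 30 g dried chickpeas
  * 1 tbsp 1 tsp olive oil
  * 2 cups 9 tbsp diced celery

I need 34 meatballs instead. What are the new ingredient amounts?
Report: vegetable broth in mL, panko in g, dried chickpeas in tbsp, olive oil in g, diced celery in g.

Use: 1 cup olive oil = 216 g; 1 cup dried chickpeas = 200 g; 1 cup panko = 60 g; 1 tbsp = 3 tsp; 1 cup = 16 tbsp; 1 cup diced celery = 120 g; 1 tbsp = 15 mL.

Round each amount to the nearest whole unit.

vegetable broth: 57 mL; panko: 361 g; dried chickpeas: 7 tbsp; olive oil: 51 g; diced celery: 871 g

Scaling factor: 34/12 = 17/6.
vegetable broth: (1 tbsp + 1 tsp = 4/3 tbsp) × 17/6 × 15 mL/tbsp ≈ 57 mL
panko: (2 cup + 2 tbsp = 2.125 cup) × 17/6 × 60 g/cup ≈ 361 g
dried chickpeas: 30 g × 17/6 ÷ 200 g/cup × 16 tbsp/cup ≈ 7 tbsp
olive oil: (1 tbsp + 1 tsp = 4/3 tbsp) × 17/6 ÷ 16 tbsp/cup × 216 g/cup = 51 g
diced celery: (2 cup + 9 tbsp = 2.5625 cup) × 17/6 × 120 g/cup ≈ 871 g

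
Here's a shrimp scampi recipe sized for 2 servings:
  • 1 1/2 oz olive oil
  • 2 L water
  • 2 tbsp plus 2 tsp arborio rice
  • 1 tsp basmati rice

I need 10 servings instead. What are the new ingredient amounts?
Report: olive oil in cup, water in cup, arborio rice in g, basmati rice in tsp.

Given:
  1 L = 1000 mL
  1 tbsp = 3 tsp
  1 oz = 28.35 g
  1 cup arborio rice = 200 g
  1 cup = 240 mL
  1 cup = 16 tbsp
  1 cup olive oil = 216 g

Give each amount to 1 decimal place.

olive oil: 1.0 cup; water: 41.7 cup; arborio rice: 166.7 g; basmati rice: 5.0 tsp

Scaling factor: 10/2 = 5.
olive oil: 1.5 oz × 5 × 28.35 g/oz ÷ 216 g/cup ≈ 1.0 cup
water: 2 L × 5 × 1000 mL/L ÷ 240 mL/cup ≈ 41.7 cup
arborio rice: (2 tbsp + 2 tsp = 8/3 tbsp) × 5 ÷ 16 tbsp/cup × 200 g/cup ≈ 166.7 g
basmati rice: 1 tsp × 5 = 5.0 tsp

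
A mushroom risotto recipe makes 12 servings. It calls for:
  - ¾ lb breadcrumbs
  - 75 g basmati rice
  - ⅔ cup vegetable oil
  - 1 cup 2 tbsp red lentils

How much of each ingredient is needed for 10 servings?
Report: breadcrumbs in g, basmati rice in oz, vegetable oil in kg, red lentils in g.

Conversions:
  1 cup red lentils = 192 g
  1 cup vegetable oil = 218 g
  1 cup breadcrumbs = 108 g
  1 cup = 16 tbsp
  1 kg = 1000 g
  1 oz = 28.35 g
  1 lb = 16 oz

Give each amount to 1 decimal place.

Scaling factor: 10/12 = 5/6.
breadcrumbs: 0.75 lb × 5/6 × 16 oz/lb × 28.35 g/oz = 283.5 g
basmati rice: 75 g × 5/6 ÷ 28.35 g/oz ≈ 2.2 oz
vegetable oil: 2/3 cup × 5/6 × 218 g/cup ÷ 1000 g/kg ≈ 0.1 kg
red lentils: (1 cup + 2 tbsp = 1.125 cup) × 5/6 × 192 g/cup = 180.0 g

breadcrumbs: 283.5 g; basmati rice: 2.2 oz; vegetable oil: 0.1 kg; red lentils: 180.0 g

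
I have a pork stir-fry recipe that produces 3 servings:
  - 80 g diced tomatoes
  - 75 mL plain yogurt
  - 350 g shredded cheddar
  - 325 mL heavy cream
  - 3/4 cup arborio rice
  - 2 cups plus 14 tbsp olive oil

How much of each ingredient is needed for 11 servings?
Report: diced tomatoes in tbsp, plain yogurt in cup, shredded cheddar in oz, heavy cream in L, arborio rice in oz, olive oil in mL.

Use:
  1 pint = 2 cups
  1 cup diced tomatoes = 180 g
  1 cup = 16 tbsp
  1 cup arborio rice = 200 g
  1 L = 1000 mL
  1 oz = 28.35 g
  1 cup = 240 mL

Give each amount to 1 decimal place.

Scaling factor: 11/3.
diced tomatoes: 80 g × 11/3 ÷ 180 g/cup × 16 tbsp/cup ≈ 26.1 tbsp
plain yogurt: 75 mL × 11/3 ÷ 240 mL/cup ≈ 1.1 cup
shredded cheddar: 350 g × 11/3 ÷ 28.35 g/oz ≈ 45.3 oz
heavy cream: 325 mL × 11/3 ÷ 1000 mL/L ≈ 1.2 L
arborio rice: 0.75 cup × 11/3 × 200 g/cup ÷ 28.35 g/oz ≈ 19.4 oz
olive oil: (2 cup + 14 tbsp = 2.875 cup) × 11/3 × 240 mL/cup = 2530.0 mL

diced tomatoes: 26.1 tbsp; plain yogurt: 1.1 cup; shredded cheddar: 45.3 oz; heavy cream: 1.2 L; arborio rice: 19.4 oz; olive oil: 2530.0 mL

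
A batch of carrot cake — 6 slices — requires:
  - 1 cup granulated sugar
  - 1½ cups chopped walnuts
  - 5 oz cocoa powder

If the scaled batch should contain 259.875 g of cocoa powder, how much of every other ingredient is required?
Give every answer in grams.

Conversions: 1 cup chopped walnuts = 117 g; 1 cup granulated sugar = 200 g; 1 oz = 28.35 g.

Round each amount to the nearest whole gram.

The original recipe has 141.75 g of cocoa powder, so the scaling factor is 259.875 ÷ 141.75 = 11/6.
granulated sugar: 1 cup × 11/6 × 200 g/cup ≈ 367 g
chopped walnuts: 1.5 cup × 11/6 × 117 g/cup ≈ 322 g

granulated sugar: 367 g; chopped walnuts: 322 g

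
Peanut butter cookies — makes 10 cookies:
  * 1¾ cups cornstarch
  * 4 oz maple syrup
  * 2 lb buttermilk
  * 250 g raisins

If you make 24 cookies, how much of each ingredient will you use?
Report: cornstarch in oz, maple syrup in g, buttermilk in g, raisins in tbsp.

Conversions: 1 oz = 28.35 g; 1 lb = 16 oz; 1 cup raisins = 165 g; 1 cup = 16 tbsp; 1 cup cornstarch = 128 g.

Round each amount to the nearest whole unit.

cornstarch: 19 oz; maple syrup: 272 g; buttermilk: 2177 g; raisins: 58 tbsp

Scaling factor: 24/10 = 12/5 = 2.4.
cornstarch: 1.75 cup × 12/5 × 128 g/cup ÷ 28.35 g/oz ≈ 19 oz
maple syrup: 4 oz × 12/5 × 28.35 g/oz ≈ 272 g
buttermilk: 2 lb × 12/5 × 16 oz/lb × 28.35 g/oz ≈ 2177 g
raisins: 250 g × 12/5 ÷ 165 g/cup × 16 tbsp/cup ≈ 58 tbsp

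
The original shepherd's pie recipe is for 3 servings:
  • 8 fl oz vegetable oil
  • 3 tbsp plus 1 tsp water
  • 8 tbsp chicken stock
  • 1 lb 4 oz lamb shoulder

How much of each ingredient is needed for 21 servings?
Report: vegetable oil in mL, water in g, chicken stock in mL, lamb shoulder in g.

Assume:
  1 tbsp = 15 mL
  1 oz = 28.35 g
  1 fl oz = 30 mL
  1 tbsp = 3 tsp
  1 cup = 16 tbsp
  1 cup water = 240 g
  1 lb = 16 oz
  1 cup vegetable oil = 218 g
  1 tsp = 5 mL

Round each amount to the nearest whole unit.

vegetable oil: 1680 mL; water: 350 g; chicken stock: 840 mL; lamb shoulder: 3969 g

Scaling factor: 21/3 = 7.
vegetable oil: 8 fl oz × 7 × 30 mL/fl oz = 1680 mL
water: (3 tbsp + 1 tsp = 10/3 tbsp) × 7 ÷ 16 tbsp/cup × 240 g/cup = 350 g
chicken stock: 8 tbsp × 7 × 15 mL/tbsp = 840 mL
lamb shoulder: (1 lb + 4 oz = 1.25 lb) × 7 × 16 oz/lb × 28.35 g/oz = 3969 g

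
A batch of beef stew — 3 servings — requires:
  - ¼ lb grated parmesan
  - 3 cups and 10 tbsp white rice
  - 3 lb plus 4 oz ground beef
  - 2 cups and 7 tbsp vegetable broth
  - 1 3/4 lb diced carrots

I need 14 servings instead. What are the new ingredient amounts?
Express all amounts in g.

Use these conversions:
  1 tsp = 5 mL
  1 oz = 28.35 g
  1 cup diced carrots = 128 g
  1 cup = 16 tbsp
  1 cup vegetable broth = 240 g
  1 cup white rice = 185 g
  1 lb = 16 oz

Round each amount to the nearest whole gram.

Scaling factor: 14/3.
grated parmesan: 0.25 lb × 14/3 × 16 oz/lb × 28.35 g/oz ≈ 529 g
white rice: (3 cup + 10 tbsp = 3.625 cup) × 14/3 × 185 g/cup ≈ 3130 g
ground beef: (3 lb + 4 oz = 3.25 lb) × 14/3 × 16 oz/lb × 28.35 g/oz ≈ 6880 g
vegetable broth: (2 cup + 7 tbsp = 2.4375 cup) × 14/3 × 240 g/cup = 2730 g
diced carrots: 1.75 lb × 14/3 × 16 oz/lb × 28.35 g/oz ≈ 3704 g

grated parmesan: 529 g; white rice: 3130 g; ground beef: 6880 g; vegetable broth: 2730 g; diced carrots: 3704 g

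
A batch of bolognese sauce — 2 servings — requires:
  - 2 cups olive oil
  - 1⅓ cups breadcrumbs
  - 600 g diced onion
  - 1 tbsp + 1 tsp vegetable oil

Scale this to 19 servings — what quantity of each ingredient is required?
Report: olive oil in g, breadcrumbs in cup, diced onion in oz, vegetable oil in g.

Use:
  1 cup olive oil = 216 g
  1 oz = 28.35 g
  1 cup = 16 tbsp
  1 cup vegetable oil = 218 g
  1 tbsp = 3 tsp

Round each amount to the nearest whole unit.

olive oil: 4104 g; breadcrumbs: 13 cup; diced onion: 201 oz; vegetable oil: 173 g

Scaling factor: 19/2 = 9.5.
olive oil: 2 cup × 19/2 × 216 g/cup = 4104 g
breadcrumbs: 4/3 cup × 19/2 ≈ 13 cup
diced onion: 600 g × 19/2 ÷ 28.35 g/oz ≈ 201 oz
vegetable oil: (1 tbsp + 1 tsp = 4/3 tbsp) × 19/2 ÷ 16 tbsp/cup × 218 g/cup ≈ 173 g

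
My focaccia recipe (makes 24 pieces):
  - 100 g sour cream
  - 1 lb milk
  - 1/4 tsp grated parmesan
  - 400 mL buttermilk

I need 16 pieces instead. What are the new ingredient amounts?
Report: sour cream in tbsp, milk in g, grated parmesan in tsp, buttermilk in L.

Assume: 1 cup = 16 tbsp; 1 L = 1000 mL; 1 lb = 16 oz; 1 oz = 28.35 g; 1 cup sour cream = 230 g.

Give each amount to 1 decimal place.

sour cream: 4.6 tbsp; milk: 302.4 g; grated parmesan: 0.2 tsp; buttermilk: 0.3 L

Scaling factor: 16/24 = 2/3.
sour cream: 100 g × 2/3 ÷ 230 g/cup × 16 tbsp/cup ≈ 4.6 tbsp
milk: 1 lb × 2/3 × 16 oz/lb × 28.35 g/oz = 302.4 g
grated parmesan: 0.25 tsp × 2/3 ≈ 0.2 tsp
buttermilk: 400 mL × 2/3 ÷ 1000 mL/L ≈ 0.3 L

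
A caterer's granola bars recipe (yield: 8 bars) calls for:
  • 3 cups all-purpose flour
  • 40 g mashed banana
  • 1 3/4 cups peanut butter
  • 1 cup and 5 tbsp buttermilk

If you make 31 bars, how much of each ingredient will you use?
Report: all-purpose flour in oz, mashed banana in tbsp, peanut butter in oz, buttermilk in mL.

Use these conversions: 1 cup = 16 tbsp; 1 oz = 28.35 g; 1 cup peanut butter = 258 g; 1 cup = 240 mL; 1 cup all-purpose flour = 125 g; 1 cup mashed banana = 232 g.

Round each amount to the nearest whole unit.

Scaling factor: 31/8 = 3.875.
all-purpose flour: 3 cup × 31/8 × 125 g/cup ÷ 28.35 g/oz ≈ 51 oz
mashed banana: 40 g × 31/8 ÷ 232 g/cup × 16 tbsp/cup ≈ 11 tbsp
peanut butter: 1.75 cup × 31/8 × 258 g/cup ÷ 28.35 g/oz ≈ 62 oz
buttermilk: (1 cup + 5 tbsp = 1.3125 cup) × 31/8 × 240 mL/cup ≈ 1221 mL

all-purpose flour: 51 oz; mashed banana: 11 tbsp; peanut butter: 62 oz; buttermilk: 1221 mL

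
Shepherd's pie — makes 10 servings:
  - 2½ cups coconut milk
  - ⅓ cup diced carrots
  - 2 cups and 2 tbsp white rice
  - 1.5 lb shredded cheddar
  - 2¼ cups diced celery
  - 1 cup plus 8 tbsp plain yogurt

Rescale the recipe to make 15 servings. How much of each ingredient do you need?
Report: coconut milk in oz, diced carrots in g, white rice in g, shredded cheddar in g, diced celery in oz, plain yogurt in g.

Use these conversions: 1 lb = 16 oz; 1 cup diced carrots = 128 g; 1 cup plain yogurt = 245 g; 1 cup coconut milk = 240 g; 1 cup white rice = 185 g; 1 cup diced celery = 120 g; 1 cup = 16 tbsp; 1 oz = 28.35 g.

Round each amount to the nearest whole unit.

Scaling factor: 15/10 = 3/2 = 1.5.
coconut milk: 2.5 cup × 3/2 × 240 g/cup ÷ 28.35 g/oz ≈ 32 oz
diced carrots: 1/3 cup × 3/2 × 128 g/cup = 64 g
white rice: (2 cup + 2 tbsp = 2.125 cup) × 3/2 × 185 g/cup ≈ 590 g
shredded cheddar: 1.5 lb × 3/2 × 16 oz/lb × 28.35 g/oz ≈ 1021 g
diced celery: 2.25 cup × 3/2 × 120 g/cup ÷ 28.35 g/oz ≈ 14 oz
plain yogurt: (1 cup + 8 tbsp = 1.5 cup) × 3/2 × 245 g/cup ≈ 551 g

coconut milk: 32 oz; diced carrots: 64 g; white rice: 590 g; shredded cheddar: 1021 g; diced celery: 14 oz; plain yogurt: 551 g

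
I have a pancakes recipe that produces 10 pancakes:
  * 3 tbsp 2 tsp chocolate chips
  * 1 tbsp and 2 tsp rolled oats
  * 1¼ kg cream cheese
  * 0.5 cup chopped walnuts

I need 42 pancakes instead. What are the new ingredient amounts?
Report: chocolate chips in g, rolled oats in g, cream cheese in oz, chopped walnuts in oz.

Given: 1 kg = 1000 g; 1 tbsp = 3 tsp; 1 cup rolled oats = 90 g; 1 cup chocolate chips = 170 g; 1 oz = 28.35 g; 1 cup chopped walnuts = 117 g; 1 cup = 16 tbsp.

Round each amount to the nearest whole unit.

chocolate chips: 164 g; rolled oats: 39 g; cream cheese: 185 oz; chopped walnuts: 9 oz

Scaling factor: 42/10 = 21/5 = 4.2.
chocolate chips: (3 tbsp + 2 tsp = 11/3 tbsp) × 21/5 ÷ 16 tbsp/cup × 170 g/cup ≈ 164 g
rolled oats: (1 tbsp + 2 tsp = 5/3 tbsp) × 21/5 ÷ 16 tbsp/cup × 90 g/cup ≈ 39 g
cream cheese: 1.25 kg × 21/5 × 1000 g/kg ÷ 28.35 g/oz ≈ 185 oz
chopped walnuts: 0.5 cup × 21/5 × 117 g/cup ÷ 28.35 g/oz ≈ 9 oz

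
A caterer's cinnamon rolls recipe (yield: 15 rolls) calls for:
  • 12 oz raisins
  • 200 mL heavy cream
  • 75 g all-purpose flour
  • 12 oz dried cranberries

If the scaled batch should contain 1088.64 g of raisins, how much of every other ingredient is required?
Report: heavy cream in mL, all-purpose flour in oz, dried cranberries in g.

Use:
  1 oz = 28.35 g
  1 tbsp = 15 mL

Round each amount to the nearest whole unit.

The original recipe has 340.2 g of raisins, so the scaling factor is 1088.64 ÷ 340.2 = 16/5 = 3.2.
heavy cream: 200 mL × 16/5 = 640 mL
all-purpose flour: 75 g × 16/5 ÷ 28.35 g/oz ≈ 8 oz
dried cranberries: 12 oz × 16/5 × 28.35 g/oz ≈ 1089 g

heavy cream: 640 mL; all-purpose flour: 8 oz; dried cranberries: 1089 g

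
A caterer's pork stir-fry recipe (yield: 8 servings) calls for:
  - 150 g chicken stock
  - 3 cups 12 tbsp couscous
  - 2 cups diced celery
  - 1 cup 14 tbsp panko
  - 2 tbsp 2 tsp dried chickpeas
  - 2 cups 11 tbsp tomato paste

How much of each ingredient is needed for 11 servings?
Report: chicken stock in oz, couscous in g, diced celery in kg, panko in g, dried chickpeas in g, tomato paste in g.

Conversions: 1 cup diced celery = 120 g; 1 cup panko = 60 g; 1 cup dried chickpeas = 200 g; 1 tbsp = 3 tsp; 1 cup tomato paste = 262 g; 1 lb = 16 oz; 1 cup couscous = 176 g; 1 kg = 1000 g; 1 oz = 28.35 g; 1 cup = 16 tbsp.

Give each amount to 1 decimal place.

chicken stock: 7.3 oz; couscous: 907.5 g; diced celery: 0.3 kg; panko: 154.7 g; dried chickpeas: 45.8 g; tomato paste: 968.2 g

Scaling factor: 11/8 = 1.375.
chicken stock: 150 g × 11/8 ÷ 28.35 g/oz ≈ 7.3 oz
couscous: (3 cup + 12 tbsp = 3.75 cup) × 11/8 × 176 g/cup = 907.5 g
diced celery: 2 cup × 11/8 × 120 g/cup ÷ 1000 g/kg ≈ 0.3 kg
panko: (1 cup + 14 tbsp = 1.875 cup) × 11/8 × 60 g/cup ≈ 154.7 g
dried chickpeas: (2 tbsp + 2 tsp = 8/3 tbsp) × 11/8 ÷ 16 tbsp/cup × 200 g/cup ≈ 45.8 g
tomato paste: (2 cup + 11 tbsp = 2.6875 cup) × 11/8 × 262 g/cup ≈ 968.2 g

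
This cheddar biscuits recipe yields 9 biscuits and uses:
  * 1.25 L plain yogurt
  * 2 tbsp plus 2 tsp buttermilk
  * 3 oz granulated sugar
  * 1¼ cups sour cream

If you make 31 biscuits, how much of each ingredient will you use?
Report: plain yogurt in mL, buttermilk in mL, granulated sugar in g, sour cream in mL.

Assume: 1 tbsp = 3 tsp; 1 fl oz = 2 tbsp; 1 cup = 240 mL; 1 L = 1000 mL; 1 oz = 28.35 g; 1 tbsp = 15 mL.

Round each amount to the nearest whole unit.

plain yogurt: 4306 mL; buttermilk: 138 mL; granulated sugar: 293 g; sour cream: 1033 mL

Scaling factor: 31/9.
plain yogurt: 1.25 L × 31/9 × 1000 mL/L ≈ 4306 mL
buttermilk: (2 tbsp + 2 tsp = 8/3 tbsp) × 31/9 × 15 mL/tbsp ≈ 138 mL
granulated sugar: 3 oz × 31/9 × 28.35 g/oz ≈ 293 g
sour cream: 1.25 cup × 31/9 × 240 mL/cup ≈ 1033 mL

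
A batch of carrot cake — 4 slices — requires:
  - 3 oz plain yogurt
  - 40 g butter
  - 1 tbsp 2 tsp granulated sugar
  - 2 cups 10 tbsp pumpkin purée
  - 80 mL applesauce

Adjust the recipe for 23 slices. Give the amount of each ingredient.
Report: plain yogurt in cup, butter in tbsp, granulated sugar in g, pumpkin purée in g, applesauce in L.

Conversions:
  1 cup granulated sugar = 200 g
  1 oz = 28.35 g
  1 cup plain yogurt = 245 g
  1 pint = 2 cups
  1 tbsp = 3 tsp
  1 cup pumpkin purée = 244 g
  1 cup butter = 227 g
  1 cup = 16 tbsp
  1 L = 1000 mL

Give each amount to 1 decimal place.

plain yogurt: 2.0 cup; butter: 16.2 tbsp; granulated sugar: 119.8 g; pumpkin purée: 3682.9 g; applesauce: 0.5 L

Scaling factor: 23/4 = 5.75.
plain yogurt: 3 oz × 23/4 × 28.35 g/oz ÷ 245 g/cup ≈ 2.0 cup
butter: 40 g × 23/4 ÷ 227 g/cup × 16 tbsp/cup ≈ 16.2 tbsp
granulated sugar: (1 tbsp + 2 tsp = 5/3 tbsp) × 23/4 ÷ 16 tbsp/cup × 200 g/cup ≈ 119.8 g
pumpkin purée: (2 cup + 10 tbsp = 2.625 cup) × 23/4 × 244 g/cup ≈ 3682.9 g
applesauce: 80 mL × 23/4 ÷ 1000 mL/L ≈ 0.5 L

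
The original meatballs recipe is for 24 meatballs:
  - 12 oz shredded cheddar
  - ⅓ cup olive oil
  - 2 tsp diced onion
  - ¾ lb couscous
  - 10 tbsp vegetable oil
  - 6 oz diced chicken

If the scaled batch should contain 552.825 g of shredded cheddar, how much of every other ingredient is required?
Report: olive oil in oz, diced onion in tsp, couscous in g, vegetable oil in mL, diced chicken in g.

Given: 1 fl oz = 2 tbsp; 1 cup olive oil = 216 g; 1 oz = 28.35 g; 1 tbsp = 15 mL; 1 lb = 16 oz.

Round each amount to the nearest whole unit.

olive oil: 4 oz; diced onion: 3 tsp; couscous: 553 g; vegetable oil: 244 mL; diced chicken: 276 g

The original recipe has 340.2 g of shredded cheddar, so the scaling factor is 552.825 ÷ 340.2 = 13/8 = 1.625.
olive oil: 1/3 cup × 13/8 × 216 g/cup ÷ 28.35 g/oz ≈ 4 oz
diced onion: 2 tsp × 13/8 ≈ 3 tsp
couscous: 0.75 lb × 13/8 × 16 oz/lb × 28.35 g/oz ≈ 553 g
vegetable oil: 10 tbsp × 13/8 × 15 mL/tbsp ≈ 244 mL
diced chicken: 6 oz × 13/8 × 28.35 g/oz ≈ 276 g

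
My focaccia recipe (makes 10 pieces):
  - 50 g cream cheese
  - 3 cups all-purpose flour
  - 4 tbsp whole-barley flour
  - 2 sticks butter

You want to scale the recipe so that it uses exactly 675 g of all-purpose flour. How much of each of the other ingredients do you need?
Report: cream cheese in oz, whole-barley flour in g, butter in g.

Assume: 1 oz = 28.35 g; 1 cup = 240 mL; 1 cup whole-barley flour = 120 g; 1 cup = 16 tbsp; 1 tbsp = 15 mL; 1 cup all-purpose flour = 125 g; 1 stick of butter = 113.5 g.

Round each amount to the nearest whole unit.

The original recipe has 375 g of all-purpose flour, so the scaling factor is 675 ÷ 375 = 9/5 = 1.8.
cream cheese: 50 g × 9/5 ÷ 28.35 g/oz ≈ 3 oz
whole-barley flour: 4 tbsp × 9/5 ÷ 16 tbsp/cup × 120 g/cup = 54 g
butter: 2 stick × 9/5 × 113.5 g/stick ≈ 409 g

cream cheese: 3 oz; whole-barley flour: 54 g; butter: 409 g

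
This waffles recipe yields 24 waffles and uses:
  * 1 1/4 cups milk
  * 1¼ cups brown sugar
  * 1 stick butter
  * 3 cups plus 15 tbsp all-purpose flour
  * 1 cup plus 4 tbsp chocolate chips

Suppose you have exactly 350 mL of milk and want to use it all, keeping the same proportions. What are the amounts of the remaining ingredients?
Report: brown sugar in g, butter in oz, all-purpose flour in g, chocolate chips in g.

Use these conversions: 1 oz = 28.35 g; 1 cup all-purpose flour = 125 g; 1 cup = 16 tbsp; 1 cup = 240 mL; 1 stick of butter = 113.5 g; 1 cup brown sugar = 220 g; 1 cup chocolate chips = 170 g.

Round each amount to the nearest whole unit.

brown sugar: 321 g; butter: 5 oz; all-purpose flour: 574 g; chocolate chips: 248 g

The original recipe has 300 mL of milk, so the scaling factor is 350 ÷ 300 = 7/6.
brown sugar: 1.25 cup × 7/6 × 220 g/cup ≈ 321 g
butter: 1 stick × 7/6 × 113.5 g/stick ÷ 28.35 g/oz ≈ 5 oz
all-purpose flour: (3 cup + 15 tbsp = 3.9375 cup) × 7/6 × 125 g/cup ≈ 574 g
chocolate chips: (1 cup + 4 tbsp = 1.25 cup) × 7/6 × 170 g/cup ≈ 248 g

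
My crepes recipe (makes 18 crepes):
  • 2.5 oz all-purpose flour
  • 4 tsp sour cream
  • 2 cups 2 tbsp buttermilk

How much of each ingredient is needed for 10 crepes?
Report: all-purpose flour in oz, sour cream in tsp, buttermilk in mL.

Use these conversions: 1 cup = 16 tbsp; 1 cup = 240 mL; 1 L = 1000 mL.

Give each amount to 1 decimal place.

all-purpose flour: 1.4 oz; sour cream: 2.2 tsp; buttermilk: 283.3 mL

Scaling factor: 10/18 = 5/9.
all-purpose flour: 2.5 oz × 5/9 ≈ 1.4 oz
sour cream: 4 tsp × 5/9 ≈ 2.2 tsp
buttermilk: (2 cup + 2 tbsp = 2.125 cup) × 5/9 × 240 mL/cup ≈ 283.3 mL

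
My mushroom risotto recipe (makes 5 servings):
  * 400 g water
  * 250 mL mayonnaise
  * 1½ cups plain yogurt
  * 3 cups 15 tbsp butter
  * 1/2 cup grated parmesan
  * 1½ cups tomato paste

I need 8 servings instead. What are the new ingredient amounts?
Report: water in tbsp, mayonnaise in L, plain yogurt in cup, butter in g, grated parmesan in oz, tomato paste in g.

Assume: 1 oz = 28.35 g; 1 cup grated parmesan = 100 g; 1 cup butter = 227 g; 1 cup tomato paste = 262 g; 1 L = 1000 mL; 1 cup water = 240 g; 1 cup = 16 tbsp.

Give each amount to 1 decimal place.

Scaling factor: 8/5 = 1.6.
water: 400 g × 8/5 ÷ 240 g/cup × 16 tbsp/cup ≈ 42.7 tbsp
mayonnaise: 250 mL × 8/5 ÷ 1000 mL/L = 0.4 L
plain yogurt: 1.5 cup × 8/5 = 2.4 cup
butter: (3 cup + 15 tbsp = 3.9375 cup) × 8/5 × 227 g/cup = 1430.1 g
grated parmesan: 0.5 cup × 8/5 × 100 g/cup ÷ 28.35 g/oz ≈ 2.8 oz
tomato paste: 1.5 cup × 8/5 × 262 g/cup = 628.8 g

water: 42.7 tbsp; mayonnaise: 0.4 L; plain yogurt: 2.4 cup; butter: 1430.1 g; grated parmesan: 2.8 oz; tomato paste: 628.8 g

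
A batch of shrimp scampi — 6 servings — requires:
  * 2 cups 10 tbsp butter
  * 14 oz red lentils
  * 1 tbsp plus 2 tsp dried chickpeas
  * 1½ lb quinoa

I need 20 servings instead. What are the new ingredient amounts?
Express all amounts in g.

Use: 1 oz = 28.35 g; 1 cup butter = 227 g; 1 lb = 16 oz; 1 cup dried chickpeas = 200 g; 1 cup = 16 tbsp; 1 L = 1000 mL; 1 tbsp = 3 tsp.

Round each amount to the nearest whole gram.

Scaling factor: 20/6 = 10/3.
butter: (2 cup + 10 tbsp = 2.625 cup) × 10/3 × 227 g/cup ≈ 1986 g
red lentils: 14 oz × 10/3 × 28.35 g/oz = 1323 g
dried chickpeas: (1 tbsp + 2 tsp = 5/3 tbsp) × 10/3 ÷ 16 tbsp/cup × 200 g/cup ≈ 69 g
quinoa: 1.5 lb × 10/3 × 16 oz/lb × 28.35 g/oz = 2268 g

butter: 1986 g; red lentils: 1323 g; dried chickpeas: 69 g; quinoa: 2268 g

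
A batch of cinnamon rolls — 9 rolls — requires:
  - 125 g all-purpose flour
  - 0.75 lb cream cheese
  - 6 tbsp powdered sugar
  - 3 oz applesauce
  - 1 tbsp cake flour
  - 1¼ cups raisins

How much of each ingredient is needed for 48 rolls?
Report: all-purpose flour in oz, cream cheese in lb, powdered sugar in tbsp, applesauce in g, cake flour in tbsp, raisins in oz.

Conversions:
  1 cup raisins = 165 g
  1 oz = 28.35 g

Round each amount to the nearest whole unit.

all-purpose flour: 24 oz; cream cheese: 4 lb; powdered sugar: 32 tbsp; applesauce: 454 g; cake flour: 5 tbsp; raisins: 39 oz

Scaling factor: 48/9 = 16/3.
all-purpose flour: 125 g × 16/3 ÷ 28.35 g/oz ≈ 24 oz
cream cheese: 0.75 lb × 16/3 = 4 lb
powdered sugar: 6 tbsp × 16/3 = 32 tbsp
applesauce: 3 oz × 16/3 × 28.35 g/oz ≈ 454 g
cake flour: 1 tbsp × 16/3 ≈ 5 tbsp
raisins: 1.25 cup × 16/3 × 165 g/cup ÷ 28.35 g/oz ≈ 39 oz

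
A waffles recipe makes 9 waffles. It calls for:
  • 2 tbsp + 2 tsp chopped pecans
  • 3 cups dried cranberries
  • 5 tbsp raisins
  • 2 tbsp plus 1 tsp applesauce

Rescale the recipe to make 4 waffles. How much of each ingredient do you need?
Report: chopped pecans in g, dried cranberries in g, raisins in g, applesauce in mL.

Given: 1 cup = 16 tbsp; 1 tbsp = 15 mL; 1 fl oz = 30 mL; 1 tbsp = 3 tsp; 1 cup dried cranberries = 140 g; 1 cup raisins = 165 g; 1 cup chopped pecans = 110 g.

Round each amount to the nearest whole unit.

chopped pecans: 8 g; dried cranberries: 187 g; raisins: 23 g; applesauce: 16 mL

Scaling factor: 4/9.
chopped pecans: (2 tbsp + 2 tsp = 8/3 tbsp) × 4/9 ÷ 16 tbsp/cup × 110 g/cup ≈ 8 g
dried cranberries: 3 cup × 4/9 × 140 g/cup ≈ 187 g
raisins: 5 tbsp × 4/9 ÷ 16 tbsp/cup × 165 g/cup ≈ 23 g
applesauce: (2 tbsp + 1 tsp = 7/3 tbsp) × 4/9 × 15 mL/tbsp ≈ 16 mL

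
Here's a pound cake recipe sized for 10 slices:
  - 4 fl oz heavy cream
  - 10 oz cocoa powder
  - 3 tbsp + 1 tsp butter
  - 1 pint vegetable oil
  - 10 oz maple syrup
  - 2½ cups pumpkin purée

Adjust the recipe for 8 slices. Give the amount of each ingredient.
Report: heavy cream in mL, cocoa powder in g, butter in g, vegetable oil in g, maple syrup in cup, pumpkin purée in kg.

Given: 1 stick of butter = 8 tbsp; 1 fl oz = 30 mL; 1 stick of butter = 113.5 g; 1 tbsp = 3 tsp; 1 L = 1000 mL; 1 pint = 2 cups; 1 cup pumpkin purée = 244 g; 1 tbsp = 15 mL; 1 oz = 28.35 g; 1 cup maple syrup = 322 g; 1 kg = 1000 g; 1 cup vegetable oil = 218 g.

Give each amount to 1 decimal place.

Scaling factor: 8/10 = 4/5 = 0.8.
heavy cream: 4 fl oz × 4/5 × 30 mL/fl oz = 96.0 mL
cocoa powder: 10 oz × 4/5 × 28.35 g/oz = 226.8 g
butter: (3 tbsp + 1 tsp = 10/3 tbsp) × 4/5 ÷ 8 tbsp/stick × 113.5 g/stick ≈ 37.8 g
vegetable oil: 1 pint × 4/5 × 2 cup/pint × 218 g/cup = 348.8 g
maple syrup: 10 oz × 4/5 × 28.35 g/oz ÷ 322 g/cup ≈ 0.7 cup
pumpkin purée: 2.5 cup × 4/5 × 244 g/cup ÷ 1000 g/kg ≈ 0.5 kg

heavy cream: 96.0 mL; cocoa powder: 226.8 g; butter: 37.8 g; vegetable oil: 348.8 g; maple syrup: 0.7 cup; pumpkin purée: 0.5 kg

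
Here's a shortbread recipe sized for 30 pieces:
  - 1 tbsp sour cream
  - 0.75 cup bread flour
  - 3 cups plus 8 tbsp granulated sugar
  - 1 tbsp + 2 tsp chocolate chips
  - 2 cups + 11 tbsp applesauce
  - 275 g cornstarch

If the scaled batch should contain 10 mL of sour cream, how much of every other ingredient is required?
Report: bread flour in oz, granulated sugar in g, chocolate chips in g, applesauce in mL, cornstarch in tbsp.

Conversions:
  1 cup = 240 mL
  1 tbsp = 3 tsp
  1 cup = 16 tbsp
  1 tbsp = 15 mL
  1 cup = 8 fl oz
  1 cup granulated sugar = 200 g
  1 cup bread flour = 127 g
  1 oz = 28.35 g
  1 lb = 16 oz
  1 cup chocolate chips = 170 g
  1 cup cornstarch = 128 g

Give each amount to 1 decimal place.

The original recipe has 15 mL of sour cream, so the scaling factor is 10 ÷ 15 = 2/3.
bread flour: 0.75 cup × 2/3 × 127 g/cup ÷ 28.35 g/oz ≈ 2.2 oz
granulated sugar: (3 cup + 8 tbsp = 3.5 cup) × 2/3 × 200 g/cup ≈ 466.7 g
chocolate chips: (1 tbsp + 2 tsp = 5/3 tbsp) × 2/3 ÷ 16 tbsp/cup × 170 g/cup ≈ 11.8 g
applesauce: (2 cup + 11 tbsp = 2.6875 cup) × 2/3 × 240 mL/cup = 430.0 mL
cornstarch: 275 g × 2/3 ÷ 128 g/cup × 16 tbsp/cup ≈ 22.9 tbsp

bread flour: 2.2 oz; granulated sugar: 466.7 g; chocolate chips: 11.8 g; applesauce: 430.0 mL; cornstarch: 22.9 tbsp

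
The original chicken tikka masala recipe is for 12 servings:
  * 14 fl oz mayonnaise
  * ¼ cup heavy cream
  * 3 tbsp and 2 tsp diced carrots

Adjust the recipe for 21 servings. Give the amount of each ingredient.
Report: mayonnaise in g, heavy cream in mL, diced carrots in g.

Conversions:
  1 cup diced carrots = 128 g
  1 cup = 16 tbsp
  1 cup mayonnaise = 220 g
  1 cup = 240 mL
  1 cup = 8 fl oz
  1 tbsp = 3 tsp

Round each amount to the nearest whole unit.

Scaling factor: 21/12 = 7/4 = 1.75.
mayonnaise: 14 fl oz × 7/4 ÷ 8 fl oz/cup × 220 g/cup ≈ 674 g
heavy cream: 0.25 cup × 7/4 × 240 mL/cup = 105 mL
diced carrots: (3 tbsp + 2 tsp = 11/3 tbsp) × 7/4 ÷ 16 tbsp/cup × 128 g/cup ≈ 51 g

mayonnaise: 674 g; heavy cream: 105 mL; diced carrots: 51 g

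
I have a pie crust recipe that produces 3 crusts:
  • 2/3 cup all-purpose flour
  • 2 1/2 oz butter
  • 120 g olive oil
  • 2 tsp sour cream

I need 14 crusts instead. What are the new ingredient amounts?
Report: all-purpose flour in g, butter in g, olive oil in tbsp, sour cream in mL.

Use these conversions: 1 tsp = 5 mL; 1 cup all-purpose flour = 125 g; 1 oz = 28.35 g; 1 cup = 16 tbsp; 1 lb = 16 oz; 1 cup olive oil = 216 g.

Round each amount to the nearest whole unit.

all-purpose flour: 389 g; butter: 331 g; olive oil: 41 tbsp; sour cream: 47 mL

Scaling factor: 14/3.
all-purpose flour: 2/3 cup × 14/3 × 125 g/cup ≈ 389 g
butter: 2.5 oz × 14/3 × 28.35 g/oz ≈ 331 g
olive oil: 120 g × 14/3 ÷ 216 g/cup × 16 tbsp/cup ≈ 41 tbsp
sour cream: 2 tsp × 14/3 × 5 mL/tsp ≈ 47 mL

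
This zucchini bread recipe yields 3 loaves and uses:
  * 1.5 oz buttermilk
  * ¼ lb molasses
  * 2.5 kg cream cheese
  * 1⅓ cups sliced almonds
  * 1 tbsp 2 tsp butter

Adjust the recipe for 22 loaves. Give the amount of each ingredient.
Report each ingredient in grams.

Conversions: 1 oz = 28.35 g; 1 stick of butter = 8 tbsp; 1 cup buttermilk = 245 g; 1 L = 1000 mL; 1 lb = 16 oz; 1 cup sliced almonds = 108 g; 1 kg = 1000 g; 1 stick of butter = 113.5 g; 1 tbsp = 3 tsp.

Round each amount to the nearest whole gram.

buttermilk: 312 g; molasses: 832 g; cream cheese: 18333 g; sliced almonds: 1056 g; butter: 173 g

Scaling factor: 22/3.
buttermilk: 1.5 oz × 22/3 × 28.35 g/oz ≈ 312 g
molasses: 0.25 lb × 22/3 × 16 oz/lb × 28.35 g/oz ≈ 832 g
cream cheese: 2.5 kg × 22/3 × 1000 g/kg ≈ 18333 g
sliced almonds: 4/3 cup × 22/3 × 108 g/cup = 1056 g
butter: (1 tbsp + 2 tsp = 5/3 tbsp) × 22/3 ÷ 8 tbsp/stick × 113.5 g/stick ≈ 173 g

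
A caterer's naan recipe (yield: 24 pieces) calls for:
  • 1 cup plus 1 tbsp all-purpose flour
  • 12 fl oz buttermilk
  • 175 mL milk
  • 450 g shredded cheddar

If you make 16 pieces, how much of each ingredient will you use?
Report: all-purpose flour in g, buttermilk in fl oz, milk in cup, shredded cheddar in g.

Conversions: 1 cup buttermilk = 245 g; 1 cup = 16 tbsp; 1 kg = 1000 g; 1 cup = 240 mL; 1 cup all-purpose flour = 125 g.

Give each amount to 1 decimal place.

Scaling factor: 16/24 = 2/3.
all-purpose flour: (1 cup + 1 tbsp = 1.0625 cup) × 2/3 × 125 g/cup ≈ 88.5 g
buttermilk: 12 fl oz × 2/3 = 8.0 fl oz
milk: 175 mL × 2/3 ÷ 240 mL/cup ≈ 0.5 cup
shredded cheddar: 450 g × 2/3 = 300.0 g

all-purpose flour: 88.5 g; buttermilk: 8.0 fl oz; milk: 0.5 cup; shredded cheddar: 300.0 g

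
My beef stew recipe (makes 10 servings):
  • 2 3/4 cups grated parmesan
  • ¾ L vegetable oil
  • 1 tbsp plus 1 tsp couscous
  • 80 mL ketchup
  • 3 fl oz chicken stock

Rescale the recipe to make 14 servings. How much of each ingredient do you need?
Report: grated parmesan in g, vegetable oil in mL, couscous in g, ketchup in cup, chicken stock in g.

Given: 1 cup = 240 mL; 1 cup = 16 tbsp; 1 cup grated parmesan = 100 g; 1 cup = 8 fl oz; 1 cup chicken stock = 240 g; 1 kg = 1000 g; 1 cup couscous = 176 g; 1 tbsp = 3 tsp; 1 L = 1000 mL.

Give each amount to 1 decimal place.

grated parmesan: 385.0 g; vegetable oil: 1050.0 mL; couscous: 20.5 g; ketchup: 0.5 cup; chicken stock: 126.0 g

Scaling factor: 14/10 = 7/5 = 1.4.
grated parmesan: 2.75 cup × 7/5 × 100 g/cup = 385.0 g
vegetable oil: 0.75 L × 7/5 × 1000 mL/L = 1050.0 mL
couscous: (1 tbsp + 1 tsp = 4/3 tbsp) × 7/5 ÷ 16 tbsp/cup × 176 g/cup ≈ 20.5 g
ketchup: 80 mL × 7/5 ÷ 240 mL/cup ≈ 0.5 cup
chicken stock: 3 fl oz × 7/5 ÷ 8 fl oz/cup × 240 g/cup = 126.0 g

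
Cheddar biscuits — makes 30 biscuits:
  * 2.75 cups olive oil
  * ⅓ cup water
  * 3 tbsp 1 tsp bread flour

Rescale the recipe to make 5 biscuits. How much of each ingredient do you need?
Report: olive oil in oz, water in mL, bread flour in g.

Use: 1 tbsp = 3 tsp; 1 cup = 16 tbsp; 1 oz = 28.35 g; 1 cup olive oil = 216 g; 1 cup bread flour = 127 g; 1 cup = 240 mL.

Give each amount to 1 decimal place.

olive oil: 3.5 oz; water: 13.3 mL; bread flour: 4.4 g

Scaling factor: 5/30 = 1/6.
olive oil: 2.75 cup × 1/6 × 216 g/cup ÷ 28.35 g/oz ≈ 3.5 oz
water: 1/3 cup × 1/6 × 240 mL/cup ≈ 13.3 mL
bread flour: (3 tbsp + 1 tsp = 10/3 tbsp) × 1/6 ÷ 16 tbsp/cup × 127 g/cup ≈ 4.4 g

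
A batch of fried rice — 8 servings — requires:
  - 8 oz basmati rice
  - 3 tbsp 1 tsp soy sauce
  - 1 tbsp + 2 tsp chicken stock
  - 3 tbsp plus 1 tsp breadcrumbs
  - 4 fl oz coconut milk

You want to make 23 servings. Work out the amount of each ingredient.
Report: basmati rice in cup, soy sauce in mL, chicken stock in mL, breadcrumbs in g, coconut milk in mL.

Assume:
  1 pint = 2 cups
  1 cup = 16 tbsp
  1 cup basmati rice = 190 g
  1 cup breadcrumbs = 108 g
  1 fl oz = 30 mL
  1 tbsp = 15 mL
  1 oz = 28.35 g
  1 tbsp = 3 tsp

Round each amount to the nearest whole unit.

basmati rice: 3 cup; soy sauce: 144 mL; chicken stock: 72 mL; breadcrumbs: 65 g; coconut milk: 345 mL

Scaling factor: 23/8 = 2.875.
basmati rice: 8 oz × 23/8 × 28.35 g/oz ÷ 190 g/cup ≈ 3 cup
soy sauce: (3 tbsp + 1 tsp = 10/3 tbsp) × 23/8 × 15 mL/tbsp ≈ 144 mL
chicken stock: (1 tbsp + 2 tsp = 5/3 tbsp) × 23/8 × 15 mL/tbsp ≈ 72 mL
breadcrumbs: (3 tbsp + 1 tsp = 10/3 tbsp) × 23/8 ÷ 16 tbsp/cup × 108 g/cup ≈ 65 g
coconut milk: 4 fl oz × 23/8 × 30 mL/fl oz = 345 mL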